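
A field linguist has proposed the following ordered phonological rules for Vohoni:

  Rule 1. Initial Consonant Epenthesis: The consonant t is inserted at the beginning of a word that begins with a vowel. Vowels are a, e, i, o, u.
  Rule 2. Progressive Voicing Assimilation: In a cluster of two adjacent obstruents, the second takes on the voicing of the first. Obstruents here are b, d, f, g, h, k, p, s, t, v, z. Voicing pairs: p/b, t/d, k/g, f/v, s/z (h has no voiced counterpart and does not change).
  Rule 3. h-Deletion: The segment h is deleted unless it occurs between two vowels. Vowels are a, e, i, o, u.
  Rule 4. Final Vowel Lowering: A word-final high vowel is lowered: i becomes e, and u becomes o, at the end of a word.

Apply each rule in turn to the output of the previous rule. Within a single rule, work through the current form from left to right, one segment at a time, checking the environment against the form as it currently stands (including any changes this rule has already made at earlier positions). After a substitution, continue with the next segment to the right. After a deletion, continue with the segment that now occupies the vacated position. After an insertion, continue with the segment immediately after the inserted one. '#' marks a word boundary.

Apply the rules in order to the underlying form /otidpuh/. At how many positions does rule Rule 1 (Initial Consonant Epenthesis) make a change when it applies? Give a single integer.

Rule 1 Initial Consonant Epenthesis: [otidpuh] → [totidpuh]
Rule 2 Progressive Voicing Assimilation: [totidpuh] → [totidbuh]
Rule 3 h-Deletion: [totidbuh] → [totidbu]
Rule 4 Final Vowel Lowering: [totidbu] → [totidbo]
Rule Rule 1 changed 1 position(s).

1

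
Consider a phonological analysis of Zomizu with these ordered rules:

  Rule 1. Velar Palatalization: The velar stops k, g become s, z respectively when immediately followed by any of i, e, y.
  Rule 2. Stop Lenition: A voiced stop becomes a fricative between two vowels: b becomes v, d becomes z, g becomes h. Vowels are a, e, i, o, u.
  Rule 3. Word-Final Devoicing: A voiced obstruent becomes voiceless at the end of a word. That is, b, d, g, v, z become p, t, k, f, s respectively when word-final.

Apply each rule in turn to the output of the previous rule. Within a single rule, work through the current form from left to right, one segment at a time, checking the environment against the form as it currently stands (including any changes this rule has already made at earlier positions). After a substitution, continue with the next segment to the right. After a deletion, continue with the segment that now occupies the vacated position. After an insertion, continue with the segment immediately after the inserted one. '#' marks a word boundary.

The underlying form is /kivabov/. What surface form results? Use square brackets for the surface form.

Rule 1 Velar Palatalization: [kivabov] → [sivabov]
Rule 2 Stop Lenition: [sivabov] → [sivavov]
Rule 3 Word-Final Devoicing: [sivavov] → [sivavof]

[sivavof]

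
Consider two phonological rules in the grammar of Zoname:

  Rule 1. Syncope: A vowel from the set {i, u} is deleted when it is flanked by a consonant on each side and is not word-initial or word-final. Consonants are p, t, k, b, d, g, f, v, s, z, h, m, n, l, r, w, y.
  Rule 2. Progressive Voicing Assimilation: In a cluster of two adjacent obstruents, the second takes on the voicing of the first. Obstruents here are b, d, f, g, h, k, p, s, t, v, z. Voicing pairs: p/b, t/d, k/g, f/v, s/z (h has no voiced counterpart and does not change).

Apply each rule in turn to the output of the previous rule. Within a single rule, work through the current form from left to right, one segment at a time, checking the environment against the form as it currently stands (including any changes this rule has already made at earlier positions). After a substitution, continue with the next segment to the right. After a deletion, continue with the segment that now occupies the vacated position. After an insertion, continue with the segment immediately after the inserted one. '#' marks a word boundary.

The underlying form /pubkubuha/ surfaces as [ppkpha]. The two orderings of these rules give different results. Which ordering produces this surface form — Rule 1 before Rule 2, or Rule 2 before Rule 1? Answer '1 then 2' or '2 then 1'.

Order 1 then 2:
  1 Syncope: [pubkubuha] → [pbkbha]
  2 Progressive Voicing Assimilation: [pbkbha] → [ppkpha]
  result: [ppkpha]
Order 2 then 1:
  2 Progressive Voicing Assimilation: [pubkubuha] → [pubgubuha]
  1 Syncope: [pubgubuha] → [pbgbha]
  result: [pbgbha]

1 then 2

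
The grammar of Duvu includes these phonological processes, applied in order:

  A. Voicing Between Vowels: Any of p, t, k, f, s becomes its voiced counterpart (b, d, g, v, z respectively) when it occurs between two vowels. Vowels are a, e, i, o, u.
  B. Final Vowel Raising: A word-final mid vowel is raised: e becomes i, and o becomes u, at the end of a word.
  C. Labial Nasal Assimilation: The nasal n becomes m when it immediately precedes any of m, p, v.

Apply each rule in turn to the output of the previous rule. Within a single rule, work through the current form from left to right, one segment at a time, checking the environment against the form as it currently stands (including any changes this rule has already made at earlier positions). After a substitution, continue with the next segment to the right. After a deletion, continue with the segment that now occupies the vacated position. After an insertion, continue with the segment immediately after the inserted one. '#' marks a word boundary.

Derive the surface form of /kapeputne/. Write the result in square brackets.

A Voicing Between Vowels: [kapeputne] → [kabebutne]
B Final Vowel Raising: [kabebutne] → [kabebutni]
C Labial Nasal Assimilation: no change — [kabebutni]

[kabebutni]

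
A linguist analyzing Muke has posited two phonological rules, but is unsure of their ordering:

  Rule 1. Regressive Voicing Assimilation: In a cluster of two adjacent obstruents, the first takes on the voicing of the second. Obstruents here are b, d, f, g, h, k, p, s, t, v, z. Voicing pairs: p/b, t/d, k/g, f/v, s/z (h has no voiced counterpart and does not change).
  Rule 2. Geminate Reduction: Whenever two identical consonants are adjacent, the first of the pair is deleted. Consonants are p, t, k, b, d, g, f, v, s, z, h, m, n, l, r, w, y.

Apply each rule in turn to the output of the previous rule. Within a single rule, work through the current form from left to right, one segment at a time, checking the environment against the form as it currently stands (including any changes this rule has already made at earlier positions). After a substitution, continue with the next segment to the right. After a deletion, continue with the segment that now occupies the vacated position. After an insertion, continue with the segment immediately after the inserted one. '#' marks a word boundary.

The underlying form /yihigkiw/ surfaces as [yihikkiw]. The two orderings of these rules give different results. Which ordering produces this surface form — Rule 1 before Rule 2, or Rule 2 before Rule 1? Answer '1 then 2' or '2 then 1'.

2 then 1

Order 1 then 2:
  1 Regressive Voicing Assimilation: [yihigkiw] → [yihikkiw]
  2 Geminate Reduction: [yihikkiw] → [yihikiw]
  result: [yihikiw]
Order 2 then 1:
  2 Geminate Reduction: no change — [yihigkiw]
  1 Regressive Voicing Assimilation: [yihigkiw] → [yihikkiw]
  result: [yihikkiw]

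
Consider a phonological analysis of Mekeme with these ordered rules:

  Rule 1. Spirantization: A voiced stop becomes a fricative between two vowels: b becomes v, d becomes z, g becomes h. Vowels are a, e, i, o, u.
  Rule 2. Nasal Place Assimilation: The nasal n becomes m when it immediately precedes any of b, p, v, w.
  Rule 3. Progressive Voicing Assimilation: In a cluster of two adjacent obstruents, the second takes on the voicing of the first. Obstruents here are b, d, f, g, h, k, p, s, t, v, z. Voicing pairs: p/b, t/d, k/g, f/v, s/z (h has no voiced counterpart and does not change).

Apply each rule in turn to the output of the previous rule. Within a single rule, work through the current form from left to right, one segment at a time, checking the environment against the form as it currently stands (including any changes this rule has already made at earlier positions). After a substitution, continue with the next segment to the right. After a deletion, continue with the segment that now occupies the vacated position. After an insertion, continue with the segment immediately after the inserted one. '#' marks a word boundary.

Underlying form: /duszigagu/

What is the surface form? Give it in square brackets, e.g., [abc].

Rule 1 Spirantization: [duszigagu] → [duszihahu]
Rule 2 Nasal Place Assimilation: no change — [duszihahu]
Rule 3 Progressive Voicing Assimilation: [duszihahu] → [dussihahu]

[dussihahu]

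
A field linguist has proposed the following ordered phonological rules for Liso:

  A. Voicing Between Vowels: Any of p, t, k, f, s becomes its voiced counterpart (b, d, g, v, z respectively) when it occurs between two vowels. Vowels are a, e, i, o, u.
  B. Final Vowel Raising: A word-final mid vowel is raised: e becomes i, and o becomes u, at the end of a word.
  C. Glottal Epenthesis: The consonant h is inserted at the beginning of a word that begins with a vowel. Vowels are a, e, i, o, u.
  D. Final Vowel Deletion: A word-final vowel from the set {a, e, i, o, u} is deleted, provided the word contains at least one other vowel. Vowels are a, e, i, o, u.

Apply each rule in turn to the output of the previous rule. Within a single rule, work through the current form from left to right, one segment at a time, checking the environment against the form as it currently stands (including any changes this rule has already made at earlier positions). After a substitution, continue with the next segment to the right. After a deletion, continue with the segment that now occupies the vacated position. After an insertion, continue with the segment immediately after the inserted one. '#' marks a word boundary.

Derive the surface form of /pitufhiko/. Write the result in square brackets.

[pidufhig]

A Voicing Between Vowels: [pitufhiko] → [pidufhigo]
B Final Vowel Raising: [pidufhigo] → [pidufhigu]
C Glottal Epenthesis: no change — [pidufhigu]
D Final Vowel Deletion: [pidufhigu] → [pidufhig]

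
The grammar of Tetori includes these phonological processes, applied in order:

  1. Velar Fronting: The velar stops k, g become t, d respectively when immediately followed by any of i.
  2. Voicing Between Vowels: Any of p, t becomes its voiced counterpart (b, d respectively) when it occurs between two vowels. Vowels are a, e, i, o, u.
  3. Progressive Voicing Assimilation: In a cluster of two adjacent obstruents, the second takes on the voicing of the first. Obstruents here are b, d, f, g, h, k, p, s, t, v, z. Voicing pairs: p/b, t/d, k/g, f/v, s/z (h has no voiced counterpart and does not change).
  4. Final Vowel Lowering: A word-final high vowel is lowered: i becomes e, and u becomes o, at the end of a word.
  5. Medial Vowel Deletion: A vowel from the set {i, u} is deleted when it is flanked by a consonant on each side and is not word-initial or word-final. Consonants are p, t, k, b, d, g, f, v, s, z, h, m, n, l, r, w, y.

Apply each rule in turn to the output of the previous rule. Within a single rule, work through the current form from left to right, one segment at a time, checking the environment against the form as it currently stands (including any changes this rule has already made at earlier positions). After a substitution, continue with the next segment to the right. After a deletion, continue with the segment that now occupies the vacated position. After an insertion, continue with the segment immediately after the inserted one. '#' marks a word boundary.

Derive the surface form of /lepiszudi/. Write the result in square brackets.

1 Velar Fronting: no change — [lepiszudi]
2 Voicing Between Vowels: [lepiszudi] → [lebiszudi]
3 Progressive Voicing Assimilation: [lebiszudi] → [lebissudi]
4 Final Vowel Lowering: [lebissudi] → [lebissude]
5 Medial Vowel Deletion: [lebissude] → [lebssde]

[lebssde]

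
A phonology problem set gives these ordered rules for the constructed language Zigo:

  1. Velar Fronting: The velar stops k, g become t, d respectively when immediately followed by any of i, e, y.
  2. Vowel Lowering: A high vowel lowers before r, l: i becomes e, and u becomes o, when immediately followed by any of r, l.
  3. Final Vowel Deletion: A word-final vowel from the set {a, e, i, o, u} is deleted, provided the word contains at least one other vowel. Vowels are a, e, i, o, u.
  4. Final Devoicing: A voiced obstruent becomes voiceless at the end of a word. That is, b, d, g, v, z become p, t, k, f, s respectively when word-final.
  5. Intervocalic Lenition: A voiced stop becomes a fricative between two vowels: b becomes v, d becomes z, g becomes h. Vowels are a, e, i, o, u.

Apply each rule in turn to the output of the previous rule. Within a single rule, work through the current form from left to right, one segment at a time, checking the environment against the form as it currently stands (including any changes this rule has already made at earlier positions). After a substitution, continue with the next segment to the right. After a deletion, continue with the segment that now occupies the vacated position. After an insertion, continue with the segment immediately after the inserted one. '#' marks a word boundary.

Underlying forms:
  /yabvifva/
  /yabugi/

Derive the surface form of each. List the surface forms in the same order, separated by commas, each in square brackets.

/yabvifva/:
  1 Velar Fronting: no change — [yabvifva]
  2 Vowel Lowering: no change — [yabvifva]
  3 Final Vowel Deletion: [yabvifva] → [yabvifv]
  4 Final Devoicing: [yabvifv] → [yabviff]
  5 Intervocalic Lenition: no change — [yabviff]
/yabugi/:
  1 Velar Fronting: [yabugi] → [yabudi]
  2 Vowel Lowering: no change — [yabudi]
  3 Final Vowel Deletion: [yabudi] → [yabud]
  4 Final Devoicing: [yabud] → [yabut]
  5 Intervocalic Lenition: [yabut] → [yavut]

[yabviff], [yavut]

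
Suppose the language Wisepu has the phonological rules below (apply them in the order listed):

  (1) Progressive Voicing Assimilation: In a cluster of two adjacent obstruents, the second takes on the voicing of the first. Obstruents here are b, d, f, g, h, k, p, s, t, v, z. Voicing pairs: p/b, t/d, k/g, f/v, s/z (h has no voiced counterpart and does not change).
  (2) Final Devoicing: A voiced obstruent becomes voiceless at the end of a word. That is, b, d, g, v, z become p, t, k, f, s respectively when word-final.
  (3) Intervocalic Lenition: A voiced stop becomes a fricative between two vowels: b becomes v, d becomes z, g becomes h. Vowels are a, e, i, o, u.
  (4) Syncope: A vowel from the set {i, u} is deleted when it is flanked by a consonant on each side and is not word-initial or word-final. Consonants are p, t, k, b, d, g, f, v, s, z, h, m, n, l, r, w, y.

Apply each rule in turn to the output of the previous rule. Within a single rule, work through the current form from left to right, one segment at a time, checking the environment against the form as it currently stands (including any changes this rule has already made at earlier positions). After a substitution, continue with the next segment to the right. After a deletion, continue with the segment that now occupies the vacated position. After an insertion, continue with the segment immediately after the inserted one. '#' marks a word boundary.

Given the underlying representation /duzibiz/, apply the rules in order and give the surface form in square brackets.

[dzvs]

(1) Progressive Voicing Assimilation: no change — [duzibiz]
(2) Final Devoicing: [duzibiz] → [duzibis]
(3) Intervocalic Lenition: [duzibis] → [duzivis]
(4) Syncope: [duzivis] → [dzvs]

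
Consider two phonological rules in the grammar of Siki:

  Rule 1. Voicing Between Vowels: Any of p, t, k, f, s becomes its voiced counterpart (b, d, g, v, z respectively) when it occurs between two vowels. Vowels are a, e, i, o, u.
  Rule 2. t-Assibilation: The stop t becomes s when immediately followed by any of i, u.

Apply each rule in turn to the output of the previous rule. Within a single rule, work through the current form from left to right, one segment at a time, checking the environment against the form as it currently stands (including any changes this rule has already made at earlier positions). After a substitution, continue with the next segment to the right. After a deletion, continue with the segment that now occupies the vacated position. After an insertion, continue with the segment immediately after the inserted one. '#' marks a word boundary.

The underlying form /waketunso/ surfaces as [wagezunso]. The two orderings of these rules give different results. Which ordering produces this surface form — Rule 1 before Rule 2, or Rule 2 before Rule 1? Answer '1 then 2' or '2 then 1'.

2 then 1

Order 1 then 2:
  1 Voicing Between Vowels: [waketunso] → [wagedunso]
  2 t-Assibilation: no change — [wagedunso]
  result: [wagedunso]
Order 2 then 1:
  2 t-Assibilation: [waketunso] → [wakesunso]
  1 Voicing Between Vowels: [wakesunso] → [wagezunso]
  result: [wagezunso]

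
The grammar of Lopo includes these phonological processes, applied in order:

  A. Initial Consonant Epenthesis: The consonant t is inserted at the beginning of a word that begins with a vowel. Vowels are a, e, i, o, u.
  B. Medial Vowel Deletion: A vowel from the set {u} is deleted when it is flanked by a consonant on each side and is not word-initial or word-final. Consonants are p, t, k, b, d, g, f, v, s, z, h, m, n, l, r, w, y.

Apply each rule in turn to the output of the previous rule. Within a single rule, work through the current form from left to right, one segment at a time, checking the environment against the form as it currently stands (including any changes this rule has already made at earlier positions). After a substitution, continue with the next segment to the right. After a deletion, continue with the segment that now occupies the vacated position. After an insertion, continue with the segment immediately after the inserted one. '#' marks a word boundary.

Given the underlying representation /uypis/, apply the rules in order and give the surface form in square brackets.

[typis]

A Initial Consonant Epenthesis: [uypis] → [tuypis]
B Medial Vowel Deletion: [tuypis] → [typis]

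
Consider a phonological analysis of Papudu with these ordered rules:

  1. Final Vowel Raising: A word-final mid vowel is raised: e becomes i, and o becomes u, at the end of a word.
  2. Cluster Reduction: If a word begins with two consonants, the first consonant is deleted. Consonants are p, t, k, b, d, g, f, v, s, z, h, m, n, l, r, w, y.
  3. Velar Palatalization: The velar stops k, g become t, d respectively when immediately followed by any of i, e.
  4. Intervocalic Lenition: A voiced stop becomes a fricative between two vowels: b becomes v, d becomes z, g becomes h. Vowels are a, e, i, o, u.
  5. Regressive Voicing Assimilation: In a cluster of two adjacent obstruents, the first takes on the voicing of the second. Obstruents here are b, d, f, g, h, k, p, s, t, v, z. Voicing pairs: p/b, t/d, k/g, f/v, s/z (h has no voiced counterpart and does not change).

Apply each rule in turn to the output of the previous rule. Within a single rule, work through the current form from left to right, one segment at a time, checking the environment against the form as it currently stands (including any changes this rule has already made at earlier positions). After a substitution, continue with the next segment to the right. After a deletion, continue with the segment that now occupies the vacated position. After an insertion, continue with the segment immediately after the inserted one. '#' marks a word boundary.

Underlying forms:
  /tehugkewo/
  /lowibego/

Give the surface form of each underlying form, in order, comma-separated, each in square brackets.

[tehuktewu], [lowivehu]

/tehugkewo/:
  1 Final Vowel Raising: [tehugkewo] → [tehugkewu]
  2 Cluster Reduction: no change — [tehugkewu]
  3 Velar Palatalization: [tehugkewu] → [tehugtewu]
  4 Intervocalic Lenition: no change — [tehugtewu]
  5 Regressive Voicing Assimilation: [tehugtewu] → [tehuktewu]
/lowibego/:
  1 Final Vowel Raising: [lowibego] → [lowibegu]
  2 Cluster Reduction: no change — [lowibegu]
  3 Velar Palatalization: no change — [lowibegu]
  4 Intervocalic Lenition: [lowibegu] → [lowivehu]
  5 Regressive Voicing Assimilation: no change — [lowivehu]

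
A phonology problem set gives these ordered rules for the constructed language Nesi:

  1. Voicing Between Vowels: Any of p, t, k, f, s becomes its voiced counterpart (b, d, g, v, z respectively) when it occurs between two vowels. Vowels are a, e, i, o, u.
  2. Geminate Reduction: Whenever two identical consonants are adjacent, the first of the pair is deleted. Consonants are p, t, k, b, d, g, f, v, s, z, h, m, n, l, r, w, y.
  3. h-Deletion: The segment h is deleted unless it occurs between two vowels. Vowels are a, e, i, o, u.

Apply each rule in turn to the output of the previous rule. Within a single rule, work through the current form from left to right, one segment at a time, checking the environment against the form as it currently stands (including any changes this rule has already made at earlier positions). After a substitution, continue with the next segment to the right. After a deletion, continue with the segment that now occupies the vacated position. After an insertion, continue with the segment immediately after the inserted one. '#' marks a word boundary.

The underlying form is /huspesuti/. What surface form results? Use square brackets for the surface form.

[uspezudi]

1 Voicing Between Vowels: [huspesuti] → [huspezudi]
2 Geminate Reduction: no change — [huspezudi]
3 h-Deletion: [huspezudi] → [uspezudi]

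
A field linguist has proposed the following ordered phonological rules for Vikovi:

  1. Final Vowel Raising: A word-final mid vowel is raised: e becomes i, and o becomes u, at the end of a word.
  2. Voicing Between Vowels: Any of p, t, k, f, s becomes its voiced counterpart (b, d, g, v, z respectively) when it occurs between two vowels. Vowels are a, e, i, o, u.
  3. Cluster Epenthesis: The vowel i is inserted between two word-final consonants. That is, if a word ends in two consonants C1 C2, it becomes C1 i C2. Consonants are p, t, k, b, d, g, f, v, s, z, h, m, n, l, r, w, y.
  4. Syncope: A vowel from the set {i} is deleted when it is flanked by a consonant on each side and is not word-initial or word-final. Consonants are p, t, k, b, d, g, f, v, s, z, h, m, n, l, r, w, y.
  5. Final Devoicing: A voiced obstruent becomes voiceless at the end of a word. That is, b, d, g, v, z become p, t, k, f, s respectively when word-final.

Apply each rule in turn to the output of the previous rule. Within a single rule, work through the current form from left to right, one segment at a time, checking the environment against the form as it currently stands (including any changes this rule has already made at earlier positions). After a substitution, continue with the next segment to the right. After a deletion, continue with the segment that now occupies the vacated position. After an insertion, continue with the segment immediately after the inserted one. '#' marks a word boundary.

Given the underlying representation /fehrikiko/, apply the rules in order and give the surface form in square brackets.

1 Final Vowel Raising: [fehrikiko] → [fehrikiku]
2 Voicing Between Vowels: [fehrikiku] → [fehrigigu]
3 Cluster Epenthesis: no change — [fehrigigu]
4 Syncope: [fehrigigu] → [fehrggu]
5 Final Devoicing: no change — [fehrggu]

[fehrggu]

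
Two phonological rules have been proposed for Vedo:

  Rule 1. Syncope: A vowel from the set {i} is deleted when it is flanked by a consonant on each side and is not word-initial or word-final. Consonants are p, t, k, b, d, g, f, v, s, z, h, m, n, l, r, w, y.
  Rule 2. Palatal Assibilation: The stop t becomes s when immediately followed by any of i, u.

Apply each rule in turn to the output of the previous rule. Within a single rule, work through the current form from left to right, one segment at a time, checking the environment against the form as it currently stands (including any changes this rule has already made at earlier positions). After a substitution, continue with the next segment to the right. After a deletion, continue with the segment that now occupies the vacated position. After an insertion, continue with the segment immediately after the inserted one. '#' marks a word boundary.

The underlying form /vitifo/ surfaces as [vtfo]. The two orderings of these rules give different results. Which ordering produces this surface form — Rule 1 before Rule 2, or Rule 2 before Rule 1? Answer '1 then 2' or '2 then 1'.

1 then 2

Order 1 then 2:
  1 Syncope: [vitifo] → [vtfo]
  2 Palatal Assibilation: no change — [vtfo]
  result: [vtfo]
Order 2 then 1:
  2 Palatal Assibilation: [vitifo] → [visifo]
  1 Syncope: [visifo] → [vsfo]
  result: [vsfo]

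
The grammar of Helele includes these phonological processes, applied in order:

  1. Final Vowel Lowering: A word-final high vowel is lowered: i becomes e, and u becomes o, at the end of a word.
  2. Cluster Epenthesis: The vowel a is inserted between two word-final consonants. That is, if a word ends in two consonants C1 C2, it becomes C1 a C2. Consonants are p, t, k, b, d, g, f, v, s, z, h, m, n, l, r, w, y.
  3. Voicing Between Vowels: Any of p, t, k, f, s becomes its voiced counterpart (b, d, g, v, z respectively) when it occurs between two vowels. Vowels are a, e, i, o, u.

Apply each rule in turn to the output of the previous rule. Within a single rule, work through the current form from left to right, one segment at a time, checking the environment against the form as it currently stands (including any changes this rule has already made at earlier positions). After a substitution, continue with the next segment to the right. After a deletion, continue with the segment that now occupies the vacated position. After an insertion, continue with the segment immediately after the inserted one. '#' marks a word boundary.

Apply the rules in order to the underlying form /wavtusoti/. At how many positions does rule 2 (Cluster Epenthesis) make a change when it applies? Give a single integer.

0

1 Final Vowel Lowering: [wavtusoti] → [wavtusote]
2 Cluster Epenthesis: no change — [wavtusote]
3 Voicing Between Vowels: [wavtusote] → [wavtuzode]
Rule 2 changed 0 position(s).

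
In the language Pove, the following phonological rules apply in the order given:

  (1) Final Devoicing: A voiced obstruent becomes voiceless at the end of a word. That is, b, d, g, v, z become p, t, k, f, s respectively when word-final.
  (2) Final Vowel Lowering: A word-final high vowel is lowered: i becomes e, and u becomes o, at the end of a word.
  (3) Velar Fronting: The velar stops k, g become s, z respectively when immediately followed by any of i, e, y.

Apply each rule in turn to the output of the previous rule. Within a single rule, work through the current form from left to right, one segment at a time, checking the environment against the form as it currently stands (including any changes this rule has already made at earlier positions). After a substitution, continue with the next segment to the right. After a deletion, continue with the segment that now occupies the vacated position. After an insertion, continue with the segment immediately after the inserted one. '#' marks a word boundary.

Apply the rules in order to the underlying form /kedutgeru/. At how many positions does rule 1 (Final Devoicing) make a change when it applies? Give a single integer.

(1) Final Devoicing: no change — [kedutgeru]
(2) Final Vowel Lowering: [kedutgeru] → [kedutgero]
(3) Velar Fronting: [kedutgero] → [sedutzero]
Rule 1 changed 0 position(s).

0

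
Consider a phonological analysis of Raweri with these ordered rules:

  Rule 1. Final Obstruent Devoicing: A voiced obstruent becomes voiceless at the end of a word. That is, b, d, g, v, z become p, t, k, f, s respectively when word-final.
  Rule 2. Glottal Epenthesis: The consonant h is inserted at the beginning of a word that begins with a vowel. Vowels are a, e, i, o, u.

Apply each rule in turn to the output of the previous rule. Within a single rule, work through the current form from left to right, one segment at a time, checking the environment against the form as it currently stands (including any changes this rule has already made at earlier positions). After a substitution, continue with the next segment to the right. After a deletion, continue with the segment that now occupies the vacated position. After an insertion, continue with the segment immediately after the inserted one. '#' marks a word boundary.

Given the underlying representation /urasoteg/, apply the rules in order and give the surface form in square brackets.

Rule 1 Final Obstruent Devoicing: [urasoteg] → [urasotek]
Rule 2 Glottal Epenthesis: [urasotek] → [hurasotek]

[hurasotek]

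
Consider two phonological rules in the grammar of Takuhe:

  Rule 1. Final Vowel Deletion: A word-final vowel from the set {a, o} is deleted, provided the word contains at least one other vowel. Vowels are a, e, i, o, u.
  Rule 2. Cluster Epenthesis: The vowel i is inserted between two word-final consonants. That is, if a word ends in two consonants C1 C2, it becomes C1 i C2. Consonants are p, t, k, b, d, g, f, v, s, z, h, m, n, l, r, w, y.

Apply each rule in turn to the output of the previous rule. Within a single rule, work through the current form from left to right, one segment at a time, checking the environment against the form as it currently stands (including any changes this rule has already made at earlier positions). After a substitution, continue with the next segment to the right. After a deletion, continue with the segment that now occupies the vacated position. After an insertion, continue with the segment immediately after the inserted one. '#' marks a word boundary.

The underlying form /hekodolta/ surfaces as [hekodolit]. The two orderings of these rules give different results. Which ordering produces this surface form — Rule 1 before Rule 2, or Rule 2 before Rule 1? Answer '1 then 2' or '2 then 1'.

1 then 2

Order 1 then 2:
  1 Final Vowel Deletion: [hekodolta] → [hekodolt]
  2 Cluster Epenthesis: [hekodolt] → [hekodolit]
  result: [hekodolit]
Order 2 then 1:
  2 Cluster Epenthesis: no change — [hekodolta]
  1 Final Vowel Deletion: [hekodolta] → [hekodolt]
  result: [hekodolt]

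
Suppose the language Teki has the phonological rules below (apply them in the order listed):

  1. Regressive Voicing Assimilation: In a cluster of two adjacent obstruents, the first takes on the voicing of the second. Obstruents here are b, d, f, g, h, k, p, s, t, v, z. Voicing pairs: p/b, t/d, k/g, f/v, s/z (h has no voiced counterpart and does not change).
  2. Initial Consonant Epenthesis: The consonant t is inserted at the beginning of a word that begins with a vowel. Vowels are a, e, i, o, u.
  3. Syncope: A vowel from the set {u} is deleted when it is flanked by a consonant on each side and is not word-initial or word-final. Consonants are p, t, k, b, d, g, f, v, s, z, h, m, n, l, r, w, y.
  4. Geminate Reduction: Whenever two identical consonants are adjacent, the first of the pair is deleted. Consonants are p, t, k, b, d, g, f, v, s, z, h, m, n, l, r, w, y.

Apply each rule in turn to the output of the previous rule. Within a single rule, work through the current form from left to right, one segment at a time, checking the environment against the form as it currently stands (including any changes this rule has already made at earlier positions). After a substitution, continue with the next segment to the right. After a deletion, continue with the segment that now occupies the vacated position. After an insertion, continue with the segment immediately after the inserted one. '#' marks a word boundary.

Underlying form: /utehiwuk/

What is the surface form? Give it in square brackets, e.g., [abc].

1 Regressive Voicing Assimilation: no change — [utehiwuk]
2 Initial Consonant Epenthesis: [utehiwuk] → [tutehiwuk]
3 Syncope: [tutehiwuk] → [ttehiwk]
4 Geminate Reduction: [ttehiwk] → [tehiwk]

[tehiwk]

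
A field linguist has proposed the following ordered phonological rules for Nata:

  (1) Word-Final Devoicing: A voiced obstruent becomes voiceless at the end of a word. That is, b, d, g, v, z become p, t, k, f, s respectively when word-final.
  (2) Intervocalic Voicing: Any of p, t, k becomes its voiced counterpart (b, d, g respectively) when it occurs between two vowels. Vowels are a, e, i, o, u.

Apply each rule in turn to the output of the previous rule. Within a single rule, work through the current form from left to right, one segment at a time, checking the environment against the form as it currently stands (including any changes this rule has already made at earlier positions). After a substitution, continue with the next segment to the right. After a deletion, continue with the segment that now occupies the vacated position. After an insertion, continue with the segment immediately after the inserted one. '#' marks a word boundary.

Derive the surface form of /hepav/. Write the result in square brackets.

[hebaf]

(1) Word-Final Devoicing: [hepav] → [hepaf]
(2) Intervocalic Voicing: [hepaf] → [hebaf]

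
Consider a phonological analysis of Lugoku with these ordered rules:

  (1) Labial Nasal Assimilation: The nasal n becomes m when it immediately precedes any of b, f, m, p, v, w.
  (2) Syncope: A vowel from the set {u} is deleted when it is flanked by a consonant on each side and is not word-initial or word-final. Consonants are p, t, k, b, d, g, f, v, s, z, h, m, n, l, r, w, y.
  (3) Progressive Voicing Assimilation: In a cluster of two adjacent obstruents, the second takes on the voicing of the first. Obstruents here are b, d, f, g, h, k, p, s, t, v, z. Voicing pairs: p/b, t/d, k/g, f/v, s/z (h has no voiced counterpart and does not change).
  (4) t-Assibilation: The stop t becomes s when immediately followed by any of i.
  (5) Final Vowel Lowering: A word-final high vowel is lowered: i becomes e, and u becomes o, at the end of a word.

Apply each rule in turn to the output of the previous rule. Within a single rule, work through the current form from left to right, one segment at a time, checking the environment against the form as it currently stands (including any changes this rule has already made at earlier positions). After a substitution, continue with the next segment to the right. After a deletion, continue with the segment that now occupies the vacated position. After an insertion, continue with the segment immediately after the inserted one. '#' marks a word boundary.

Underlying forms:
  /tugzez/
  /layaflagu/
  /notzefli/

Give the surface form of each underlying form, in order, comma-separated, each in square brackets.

[tksez], [layaflago], [notsefle]

/tugzez/:
  (1) Labial Nasal Assimilation: no change — [tugzez]
  (2) Syncope: [tugzez] → [tgzez]
  (3) Progressive Voicing Assimilation: [tgzez] → [tksez]
  (4) t-Assibilation: no change — [tksez]
  (5) Final Vowel Lowering: no change — [tksez]
/layaflagu/:
  (1) Labial Nasal Assimilation: no change — [layaflagu]
  (2) Syncope: no change — [layaflagu]
  (3) Progressive Voicing Assimilation: no change — [layaflagu]
  (4) t-Assibilation: no change — [layaflagu]
  (5) Final Vowel Lowering: [layaflagu] → [layaflago]
/notzefli/:
  (1) Labial Nasal Assimilation: no change — [notzefli]
  (2) Syncope: no change — [notzefli]
  (3) Progressive Voicing Assimilation: [notzefli] → [notsefli]
  (4) t-Assibilation: no change — [notsefli]
  (5) Final Vowel Lowering: [notsefli] → [notsefle]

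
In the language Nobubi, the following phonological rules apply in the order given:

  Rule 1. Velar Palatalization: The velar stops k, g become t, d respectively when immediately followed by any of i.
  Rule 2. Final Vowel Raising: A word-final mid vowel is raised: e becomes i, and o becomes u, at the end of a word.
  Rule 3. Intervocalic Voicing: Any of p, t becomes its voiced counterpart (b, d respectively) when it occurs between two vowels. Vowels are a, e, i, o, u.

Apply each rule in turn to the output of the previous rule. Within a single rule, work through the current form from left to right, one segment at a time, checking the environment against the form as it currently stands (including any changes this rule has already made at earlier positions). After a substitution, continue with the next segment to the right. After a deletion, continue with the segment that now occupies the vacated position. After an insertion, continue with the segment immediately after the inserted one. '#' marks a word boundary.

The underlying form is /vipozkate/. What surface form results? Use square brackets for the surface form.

Rule 1 Velar Palatalization: no change — [vipozkate]
Rule 2 Final Vowel Raising: [vipozkate] → [vipozkati]
Rule 3 Intervocalic Voicing: [vipozkati] → [vibozkadi]

[vibozkadi]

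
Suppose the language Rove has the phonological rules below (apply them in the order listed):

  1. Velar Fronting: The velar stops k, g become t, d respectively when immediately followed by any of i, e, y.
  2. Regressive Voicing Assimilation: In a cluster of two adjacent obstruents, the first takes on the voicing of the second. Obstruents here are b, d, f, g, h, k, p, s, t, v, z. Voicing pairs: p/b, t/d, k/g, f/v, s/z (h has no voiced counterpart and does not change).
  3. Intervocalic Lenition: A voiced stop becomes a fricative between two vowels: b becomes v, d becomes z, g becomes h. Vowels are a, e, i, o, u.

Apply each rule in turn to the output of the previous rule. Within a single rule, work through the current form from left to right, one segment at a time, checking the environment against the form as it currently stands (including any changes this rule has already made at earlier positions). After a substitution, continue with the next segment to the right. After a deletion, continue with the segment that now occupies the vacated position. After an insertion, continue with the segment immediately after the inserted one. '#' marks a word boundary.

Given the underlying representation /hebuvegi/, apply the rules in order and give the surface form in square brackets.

1 Velar Fronting: [hebuvegi] → [hebuvedi]
2 Regressive Voicing Assimilation: no change — [hebuvedi]
3 Intervocalic Lenition: [hebuvedi] → [hevuvezi]

[hevuvezi]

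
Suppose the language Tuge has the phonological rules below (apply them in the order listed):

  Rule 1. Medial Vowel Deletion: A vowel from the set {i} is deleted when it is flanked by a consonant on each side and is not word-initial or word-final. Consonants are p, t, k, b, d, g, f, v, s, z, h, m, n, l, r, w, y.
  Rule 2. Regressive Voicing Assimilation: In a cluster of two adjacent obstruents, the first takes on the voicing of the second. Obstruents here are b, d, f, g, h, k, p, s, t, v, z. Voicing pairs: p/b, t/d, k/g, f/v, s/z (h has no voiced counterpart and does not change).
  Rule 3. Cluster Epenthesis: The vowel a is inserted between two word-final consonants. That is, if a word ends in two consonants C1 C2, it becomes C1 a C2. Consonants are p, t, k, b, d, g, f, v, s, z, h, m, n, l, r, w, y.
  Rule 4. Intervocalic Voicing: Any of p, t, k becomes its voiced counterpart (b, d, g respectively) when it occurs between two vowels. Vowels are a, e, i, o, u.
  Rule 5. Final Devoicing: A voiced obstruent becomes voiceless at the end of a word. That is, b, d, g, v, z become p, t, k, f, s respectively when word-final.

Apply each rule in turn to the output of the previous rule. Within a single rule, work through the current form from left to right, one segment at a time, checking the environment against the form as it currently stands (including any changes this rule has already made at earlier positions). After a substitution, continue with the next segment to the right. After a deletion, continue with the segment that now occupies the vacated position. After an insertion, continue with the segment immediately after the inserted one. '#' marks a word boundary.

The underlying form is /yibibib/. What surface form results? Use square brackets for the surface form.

[ybbap]

Rule 1 Medial Vowel Deletion: [yibibib] → [ybbb]
Rule 2 Regressive Voicing Assimilation: no change — [ybbb]
Rule 3 Cluster Epenthesis: [ybbb] → [ybbab]
Rule 4 Intervocalic Voicing: no change — [ybbab]
Rule 5 Final Devoicing: [ybbab] → [ybbap]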